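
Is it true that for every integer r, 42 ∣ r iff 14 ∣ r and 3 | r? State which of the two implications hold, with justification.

(⇒) If 42 ∣ r, write r = 42q. Since 42 = 3·14, r = 14·(3q), so 14 ∣ r; and since 42 = 14·3, r = 3·(14q), so 3 ∣ r.

(⇐) Suppose 14 ∣ r and 3 ∣ r. Any common multiple of 14 and 3 is a multiple of their lcm; here gcd(14, 3) = 1, so lcm(14, 3) = 14·3 = 42, so 42 ∣ r.

Both directions hold; the statement is true.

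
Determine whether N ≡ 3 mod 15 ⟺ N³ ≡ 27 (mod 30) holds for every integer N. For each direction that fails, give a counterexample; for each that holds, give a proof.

(→) This fails: take N = 18. Then 18 ≡ 3 (mod 15), but 18³ = 5832 ≡ 12 (mod 30), not 27.

(←) Conversely, the residues r modulo 30 with r³ ≡ 27 (mod 30) are exactly {3}, and each is ≡ 3 (mod 15).

Not equivalent: only (⇐) holds.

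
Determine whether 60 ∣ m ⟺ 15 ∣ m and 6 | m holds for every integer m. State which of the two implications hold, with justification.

(⟸) This fails: take m = 30. Both 15 ∣ 30 and 6 ∣ 30, yet 30 is not a multiple of 60 (since 30 = 0·60 + 30), so 60 ∤ 30.

(⟹) If 60 ∣ m, write m = 60q. Since 60 = 4·15, m = 15·(4q), so 15 ∣ m; and since 60 = 10·6, m = 6·(10q), so 6 ∣ m.

Only the forward implication holds.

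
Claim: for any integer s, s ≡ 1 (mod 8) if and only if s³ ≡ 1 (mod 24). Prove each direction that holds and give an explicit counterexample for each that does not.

(⇐) The residues r modulo 24 with r³ ≡ 1 (mod 24) are exactly {1}, and each is ≡ 1 (mod 8).

(⇒) This fails: take s = 9. Then 9 ≡ 1 (mod 8), but 9³ = 729 ≡ 9 (mod 24), not 1.

The forward direction fails; the converse holds.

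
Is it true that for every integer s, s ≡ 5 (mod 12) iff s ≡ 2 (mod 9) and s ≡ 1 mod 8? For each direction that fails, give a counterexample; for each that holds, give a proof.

Only the converse holds.

(⟹) This fails: s = 5 gives 5 ≡ 5 (mod 12) but 5 ≡ 5 (mod 9), so the conjunction on the right does not hold.

(⟸) Conversely, if s ≡ 2 (mod 9) and s ≡ 1 (mod 8), then by the Chinese remainder theorem s ≡ 65 (mod 72). Since 65 ≡ 5 (mod 12) and 12 ∣ 72, we get s ≡ 5 (mod 12).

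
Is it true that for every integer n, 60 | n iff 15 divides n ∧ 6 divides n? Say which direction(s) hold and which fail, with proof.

Only the forward direction holds.

(⇒) If 60 ∣ n, write n = 60q. Since 60 = 4·15, n = 15·(4q), so 15 ∣ n; and since 60 = 10·6, n = 6·(10q), so 6 ∣ n.

(⇐) This fails: take n = 30. Both 15 ∣ 30 and 6 ∣ 30, yet 30 is not a multiple of 60 (since 30 = 0·60 + 30), so 60 ∤ 30.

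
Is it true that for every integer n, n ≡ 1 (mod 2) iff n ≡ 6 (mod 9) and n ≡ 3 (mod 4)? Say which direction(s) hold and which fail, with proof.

(⇒) fails; (⇐) holds.

(⟹) This fails: n = 1 gives 1 ≡ 1 (mod 2) but 1 ≡ 1 (mod 9), so the conjunction on the right does not hold.

(⟸) Conversely, if n ≡ 6 (mod 9) and n ≡ 3 (mod 4), then by the Chinese remainder theorem n ≡ 15 (mod 36). Since 15 ≡ 1 (mod 2) and 2 ∣ 36, we get n ≡ 1 (mod 2).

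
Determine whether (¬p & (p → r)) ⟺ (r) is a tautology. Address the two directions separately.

Neither direction holds.

Forward direction. This fails. Under r = F, p = F, the left side is true but the right side is false.

Converse. This fails. Under r = T, p = T, the left side is false but the right side is true.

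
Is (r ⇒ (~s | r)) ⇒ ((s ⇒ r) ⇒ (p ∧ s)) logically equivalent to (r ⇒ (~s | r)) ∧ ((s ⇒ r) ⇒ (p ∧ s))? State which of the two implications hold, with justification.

(→) Assume the antecedent. If p is true, the antecedent forces (p = T, s = T, r = F) or (p = T, s = T, r = T), and the consequent holds there. If p is false, the antecedent forces (p = F, s = T, r = F), and the consequent holds there. Either way the consequent holds.

(←) Assume the antecedent. If p is true, the antecedent forces (p = T, s = T, r = F) or (p = T, s = T, r = T), and the consequent holds there. If p is false, the antecedent forces (p = F, s = T, r = F), and the consequent holds there. Either way the consequent holds.

Both directions hold; the statement is true.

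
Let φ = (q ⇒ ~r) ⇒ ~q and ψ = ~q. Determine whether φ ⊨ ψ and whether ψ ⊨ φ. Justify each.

Only the converse holds.

(←) Assume the antecedent. If q is true, the antecedent cannot hold. If q is false, (q ⇒ ~r) ⇒ ~q reduces to true regardless of the other variables. Either way (q ⇒ ~r) ⇒ ~q holds.

(→) This fails. Under q = T, r = T, the left side is true but the right side is false.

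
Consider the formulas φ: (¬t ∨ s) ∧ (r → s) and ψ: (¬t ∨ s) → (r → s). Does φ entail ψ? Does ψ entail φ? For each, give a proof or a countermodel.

(⇒) Assume the antecedent. If s is true, (¬t ∨ s) → (r → s) reduces to true regardless of the other variables. If s is false, the antecedent forces (s = F, r = F, t = F), and (¬t ∨ s) → (r → s) holds there. Either way (¬t ∨ s) → (r → s) holds.

(⇐) This fails. Under s = F, r = F, t = T, the left side is false but the right side is true.

Only the forward implication holds.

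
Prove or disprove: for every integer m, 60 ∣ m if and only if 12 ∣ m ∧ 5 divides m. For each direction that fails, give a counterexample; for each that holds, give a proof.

Both implications hold.

(→) If 60 ∣ m, write m = 60q. Since 60 = 5·12, m = 12·(5q), so 12 ∣ m; and since 60 = 12·5, m = 5·(12q), so 5 ∣ m.

(←) Suppose 12 ∣ m and 5 ∣ m. Any common multiple of 12 and 5 is a multiple of their lcm; here gcd(12, 5) = 1, so lcm(12, 5) = 12·5 = 60, so 60 ∣ m.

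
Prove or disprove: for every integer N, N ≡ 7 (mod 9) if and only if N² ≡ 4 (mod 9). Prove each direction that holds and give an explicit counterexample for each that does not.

Only the forward implication holds.

[⇒] Suppose N ≡ 7 (mod 9). Write N = 9j + 7. Then (9j + 7)² = 81j² + 126j + 49 = 9(9j² + 14j + 5) + 4, so N² ≡ 4 (mod 9).

[⇐] This fails: take N = 2. Then 2² = 4 ≡ 4 (mod 9), yet 2 ≡ 2 (mod 9), not 7.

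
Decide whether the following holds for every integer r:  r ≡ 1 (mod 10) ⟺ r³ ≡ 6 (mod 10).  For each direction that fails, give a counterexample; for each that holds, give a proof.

[⇒] This fails: take r = 1. Then 1 ≡ 1 (mod 10), but 1³ = 1 ≡ 1 (mod 10), not 6.

[⇐] This fails: take r = 6. Then 6³ = 216 ≡ 6 (mod 10), yet 6 ≡ 6 (mod 10), not 1.

(⇒) fails and (⇐) fails.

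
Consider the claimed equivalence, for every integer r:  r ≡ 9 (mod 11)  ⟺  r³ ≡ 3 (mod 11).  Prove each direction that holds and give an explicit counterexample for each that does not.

Both directions hold; the statement is true.

Forward direction. Suppose r ≡ 9 (mod 11). Write r = 11j + 9. Then (11j + 9)³ = 1331j³ + 3267j² + 2673j + 729 = 11(121j³ + 297j² + 243j + 66) + 3, so r³ ≡ 3 (mod 11).

Converse. For the converse, argue contrapositively. If r ≢ 9 (mod 11), then r is congruent to one of 0, 1, 2, 3, 4, 5, 6, 7, 8, 10 modulo 11, and these give r³ ≡ 0, 1, 8, 5, 9, 4, 7, 2, 6, 10 respectively — never 3.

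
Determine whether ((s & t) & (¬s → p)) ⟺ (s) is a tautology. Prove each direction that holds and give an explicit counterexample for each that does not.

The forward direction holds; the converse fails.

(→) Assume the antecedent. If s is true, s reduces to true regardless of the other variables. If s is false, the antecedent cannot hold. Either way s holds.

(←) This fails. Under s = T, t = F, p = F, the left side is false but the right side is true.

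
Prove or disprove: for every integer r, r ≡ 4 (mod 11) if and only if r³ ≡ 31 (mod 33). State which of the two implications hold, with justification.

(⟹) This fails: take r = 15. Then 15 ≡ 4 (mod 11), but 15³ = 3375 ≡ 9 (mod 33), not 31.

(⟸) Conversely, the residues r modulo 33 with r³ ≡ 31 (mod 33) are exactly {4}, and each is ≡ 4 (mod 11).

Not equivalent: only (⇐) holds.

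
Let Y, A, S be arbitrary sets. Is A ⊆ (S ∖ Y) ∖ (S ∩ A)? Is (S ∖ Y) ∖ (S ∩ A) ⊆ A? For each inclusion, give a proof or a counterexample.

(⊆) This inclusion fails. Take Y = ∅, A = {1}, S = ∅; then 1 ∈ A but 1 ∉ (S ∖ Y) ∖ (S ∩ A).

(⊇) This inclusion fails. Take Y = ∅, A = ∅, S = {1}; then 1 ∈ (S ∖ Y) ∖ (S ∩ A) but 1 ∉ A.

Neither inclusion holds.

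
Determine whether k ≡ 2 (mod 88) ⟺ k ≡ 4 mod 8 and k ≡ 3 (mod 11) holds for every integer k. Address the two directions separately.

Forward direction. This fails: k = 2 gives 2 ≡ 2 (mod 88) but 2 ≡ 2 (mod 8), so the conjunction on the right does not hold.

Converse. This fails: k = 36 satisfies both congruences on the right (36 ≡ 4 mod 8 and 36 ≡ 3 mod 11) yet 36 ≡ 36 (mod 88), not 2.

Neither direction holds.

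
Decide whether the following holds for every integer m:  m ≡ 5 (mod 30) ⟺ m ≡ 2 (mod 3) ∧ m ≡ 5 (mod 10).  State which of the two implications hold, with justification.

Both directions hold.

(⟹) Suppose m ≡ 5 (mod 30); write m = 30j + 5. Since 3 ∣ 30, reducing mod 3 gives m ≡ 5 ≡ 2 (mod 3); since 10 ∣ 30, reducing mod 10 gives m ≡ 5 (mod 10).

(⟸) Conversely, if m ≡ 2 (mod 3) and m ≡ 5 (mod 10), then by the Chinese remainder theorem m ≡ 5 (mod 30). This is exactly m ≡ 5 (mod 30).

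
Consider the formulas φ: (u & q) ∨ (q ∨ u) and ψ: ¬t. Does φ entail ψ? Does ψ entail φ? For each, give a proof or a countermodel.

Neither implication holds.

Forward direction. This fails. Under u = T, t = T, q = F, the left side is true but the right side is false.

Converse. This fails. Under u = F, t = F, q = F, the left side is false but the right side is true.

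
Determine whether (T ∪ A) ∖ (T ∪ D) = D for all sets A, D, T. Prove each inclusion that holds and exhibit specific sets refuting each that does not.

Neither inclusion holds.

Forward inclusion. This inclusion fails. Take A = {1}, D = ∅, T = ∅; then 1 ∈ (T ∪ A) ∖ (T ∪ D) but 1 ∉ D.

Reverse inclusion. This inclusion fails. Take A = ∅, D = {1}, T = ∅; then 1 ∈ D but 1 ∉ (T ∪ A) ∖ (T ∪ D).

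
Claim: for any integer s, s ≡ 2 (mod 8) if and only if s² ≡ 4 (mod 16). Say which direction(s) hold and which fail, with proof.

Only the forward direction holds.

[⇒] Suppose s ≡ 2 (mod 8). Working modulo 16, s ∈ {2, 10}; for each such r, r² ≡ 4 (mod 16).

[⇐] This fails: take s = 6. Then 6² = 36 ≡ 4 (mod 16), yet 6 ≡ 6 (mod 8), not 2.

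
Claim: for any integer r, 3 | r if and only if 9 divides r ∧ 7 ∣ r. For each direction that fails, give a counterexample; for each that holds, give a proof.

The forward direction fails; the converse holds.

(→) This fails: take r = 3. Certainly 3 ∣ 3, but 9 ∤ 3.

(←) Suppose 9 ∣ r and 7 ∣ r. Any common multiple of 9 and 7 is a multiple of their lcm; here gcd(9, 7) = 1, so lcm(9, 7) = 9·7 = 63, so 63 ∣ r. Since 3 ∣ 63, it follows that 3 ∣ r.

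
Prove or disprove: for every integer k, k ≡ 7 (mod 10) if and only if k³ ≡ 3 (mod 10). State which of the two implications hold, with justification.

Forward direction. Suppose k ≡ 7 (mod 10). Write k = 10j + 7. Then (10j + 7)³ = 1000j³ + 2100j² + 1470j + 343 = 10(100j³ + 210j² + 147j + 34) + 3, so k³ ≡ 3 (mod 10).

Converse. For the converse, argue contrapositively. If k ≢ 7 (mod 10), then k is congruent to one of 0, 1, 2, 3, 4, 5, 6, 8, 9 modulo 10, and these give k³ ≡ 0, 1, 8, 7, 4, 5, 6, 2, 9 respectively — never 3.

Both implications hold.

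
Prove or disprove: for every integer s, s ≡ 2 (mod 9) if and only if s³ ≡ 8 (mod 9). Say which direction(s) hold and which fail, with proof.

[⇒] Suppose s ≡ 2 (mod 9). Write s = 9j + 2. Then (9j + 2)³ = 729j³ + 486j² + 108j + 8 = 9(81j³ + 54j² + 12j) + 8, so s³ ≡ 8 (mod 9).

[⇐] This fails: take s = 5. Then 5³ = 125 ≡ 8 (mod 9), yet 5 ≡ 5 (mod 9), not 2.

Only the forward direction holds.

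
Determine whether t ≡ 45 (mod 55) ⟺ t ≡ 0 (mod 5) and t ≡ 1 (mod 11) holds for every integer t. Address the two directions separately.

The biconditional holds.

[⇒] Suppose t ≡ 45 (mod 55); write t = 55j + 45. Since 5 ∣ 55, reducing mod 5 gives t ≡ 45 ≡ 0 (mod 5); since 11 ∣ 55, reducing mod 11 gives t ≡ 45 ≡ 1 (mod 11).

[⇐] Conversely, if t ≡ 0 (mod 5) and t ≡ 1 (mod 11), then by the Chinese remainder theorem t ≡ 45 (mod 55). This is exactly t ≡ 45 (mod 55).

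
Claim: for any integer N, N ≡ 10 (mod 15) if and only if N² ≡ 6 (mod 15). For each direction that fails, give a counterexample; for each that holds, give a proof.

[⇒] This fails: take N = 10. Then 10 ≡ 10 (mod 15), but 10² = 100 ≡ 10 (mod 15), not 6.

[⇐] This fails: take N = 6. Then 6² = 36 ≡ 6 (mod 15), yet 6 ≡ 6 (mod 15), not 10.

Both directions fail.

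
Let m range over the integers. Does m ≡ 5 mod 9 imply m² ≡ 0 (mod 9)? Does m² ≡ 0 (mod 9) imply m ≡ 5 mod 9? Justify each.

(⇒) fails and (⇐) fails.

Forward direction. This fails: take m = 5. Then 5 ≡ 5 (mod 9), but 5² = 25 ≡ 7 (mod 9), not 0.

Converse. This fails: take m = 0. Then 0² = 0 ≡ 0 (mod 9), yet 0 ≡ 0 (mod 9), not 5.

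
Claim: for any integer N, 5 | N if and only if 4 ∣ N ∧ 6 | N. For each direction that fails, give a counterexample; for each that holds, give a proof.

Both directions fail.

(→) This fails: take N = 5. Certainly 5 ∣ 5, but 4 ∤ 5.

(←) This fails: take N = 12. Both 4 ∣ 12 and 6 ∣ 12, yet 12 is not a multiple of 5 (since 12 = 2·5 + 2), so 5 ∤ 12.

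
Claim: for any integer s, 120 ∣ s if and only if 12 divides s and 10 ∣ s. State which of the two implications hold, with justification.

(⇒) If 120 ∣ s, write s = 120q. Since 120 = 10·12, s = 12·(10q), so 12 ∣ s; and since 120 = 12·10, s = 10·(12q), so 10 ∣ s.

(⇐) This fails: take s = 60. Both 12 ∣ 60 and 10 ∣ 60, yet 60 is not a multiple of 120 (since 60 = 0·120 + 60), so 120 ∤ 60.

Only the forward direction holds.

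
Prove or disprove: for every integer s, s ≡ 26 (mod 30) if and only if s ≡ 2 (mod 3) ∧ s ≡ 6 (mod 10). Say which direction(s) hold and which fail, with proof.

Both implications hold.

[⇐] If s ≡ 2 (mod 3) and s ≡ 6 (mod 10), then by the Chinese remainder theorem s ≡ 26 (mod 30). This is exactly s ≡ 26 (mod 30).

[⇒] Suppose s ≡ 26 (mod 30); write s = 30j + 26. Since 3 ∣ 30, reducing mod 3 gives s ≡ 26 ≡ 2 (mod 3); since 10 ∣ 30, reducing mod 10 gives s ≡ 26 ≡ 6 (mod 10).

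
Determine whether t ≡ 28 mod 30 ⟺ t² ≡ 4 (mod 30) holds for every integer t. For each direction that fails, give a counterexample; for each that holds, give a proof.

(⟹) Suppose t ≡ 28 mod 30. Write t = 30j + 28. Then (30j + 28)² = 900j² + 1680j + 784 = 30(30j² + 56j + 26) + 4, so t² ≡ 4 (mod 30).

(⟸) This fails: take t = 2. Then 2² = 4 ≡ 4 (mod 30), yet 2 ≡ 2 (mod 30), not 28.

Only the forward direction holds.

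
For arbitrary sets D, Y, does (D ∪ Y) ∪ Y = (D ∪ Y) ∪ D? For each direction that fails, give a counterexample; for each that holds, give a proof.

(⊇) Let x ∈ (D ∪ Y) ∪ D. Then either x ∈ D and x ∉ Y; or x ∈ Y and x ∉ D; or x ∈ D ∩ Y. In each case x ∈ (D ∪ Y) ∪ Y, so (D ∪ Y) ∪ D ⊆ (D ∪ Y) ∪ Y.

(⊆) Let x ∈ (D ∪ Y) ∪ Y. Then either x ∈ D and x ∉ Y; or x ∈ Y and x ∉ D; or x ∈ D ∩ Y. In each case x ∈ (D ∪ Y) ∪ D, so (D ∪ Y) ∪ Y ⊆ (D ∪ Y) ∪ D.

Both inclusions hold.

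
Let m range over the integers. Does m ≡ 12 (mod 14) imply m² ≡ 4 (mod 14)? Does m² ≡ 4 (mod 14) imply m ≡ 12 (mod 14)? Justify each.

The forward direction holds; the converse fails.

[⇒] Suppose m ≡ 12 (mod 14). Write m = 14j + 12. Then (14j + 12)² = 196j² + 336j + 144 = 14(14j² + 24j + 10) + 4, so m² ≡ 4 (mod 14).

[⇐] This fails: take m = 2. Then 2² = 4 ≡ 4 (mod 14), yet 2 ≡ 2 (mod 14), not 12.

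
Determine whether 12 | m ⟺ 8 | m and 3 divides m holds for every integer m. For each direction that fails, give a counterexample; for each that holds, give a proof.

(⇒) fails; (⇐) holds.

(→) This fails: take m = 12. Certainly 12 ∣ 12, but 8 ∤ 12.

(←) Suppose 8 ∣ m and 3 ∣ m. Any common multiple of 8 and 3 is a multiple of their lcm; here gcd(8, 3) = 1, so lcm(8, 3) = 8·3 = 24, so 24 ∣ m. Since 12 ∣ 24, it follows that 12 ∣ m.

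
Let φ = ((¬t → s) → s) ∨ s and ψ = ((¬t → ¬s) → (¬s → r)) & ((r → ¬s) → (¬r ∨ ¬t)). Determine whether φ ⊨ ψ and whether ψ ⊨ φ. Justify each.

(→) This fails. Under s = F, r = F, t = F, the left side is true but the right side is false.

(←) Assume the antecedent. If s is true, ((¬t → s) → s) ∨ s reduces to true regardless of the other variables. If s is false, the antecedent forces (s = F, r = T, t = F), and ((¬t → s) → s) ∨ s holds there. Either way ((¬t → s) → s) ∨ s holds.

Only the reverse direction holds.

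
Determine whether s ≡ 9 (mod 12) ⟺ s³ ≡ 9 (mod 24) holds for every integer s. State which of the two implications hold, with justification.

Only the converse holds.

(⇐) The residues r modulo 24 with r³ ≡ 9 (mod 24) are exactly {9}, and each is ≡ 9 (mod 12).

(⇒) This fails: take s = 21. Then 21 ≡ 9 (mod 12), but 21³ = 9261 ≡ 21 (mod 24), not 9.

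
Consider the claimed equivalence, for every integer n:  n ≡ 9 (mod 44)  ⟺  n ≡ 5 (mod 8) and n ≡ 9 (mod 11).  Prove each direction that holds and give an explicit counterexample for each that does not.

(⇒) fails; (⇐) holds.

[⇒] This fails: n = 9 gives 9 ≡ 9 (mod 44) but 9 ≡ 1 (mod 8), so the conjunction on the right does not hold.

[⇐] Conversely, if n ≡ 5 (mod 8) and n ≡ 9 (mod 11), then by the Chinese remainder theorem n ≡ 53 (mod 88). Since 53 ≡ 9 (mod 44) and 44 ∣ 88, we get n ≡ 9 (mod 44).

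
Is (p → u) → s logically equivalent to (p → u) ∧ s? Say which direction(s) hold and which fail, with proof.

Only the reverse direction holds.

(⇒) This fails. Under s = F, p = T, u = F, the left side is true but the right side is false.

(⇐) Assume the antecedent. If s is true, (p → u) → s reduces to true regardless of the other variables. If s is false, the antecedent cannot hold. Either way (p → u) → s holds.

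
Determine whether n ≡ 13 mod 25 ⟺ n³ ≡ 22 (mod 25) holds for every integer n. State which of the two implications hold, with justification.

The biconditional holds.

[⇒] Suppose n ≡ 13 mod 25. Write n = 25j + 13. Then (25j + 13)³ = 15625j³ + 24375j² + 12675j + 2197 = 25(625j³ + 975j² + 507j + 87) + 22, so n³ ≡ 22 (mod 25).

[⇐] Conversely, suppose n³ ≡ 22 (mod 25). The only residue r in {0, …, 24} with r³ ≡ 22 (mod 25) is r = 13, so n ≡ 13 (mod 25).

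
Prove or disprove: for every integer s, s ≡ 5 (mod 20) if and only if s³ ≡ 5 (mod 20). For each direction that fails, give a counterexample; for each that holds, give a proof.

Both directions hold.

Forward direction. Suppose s ≡ 5 (mod 20). Write s = 20j + 5. Then (20j + 5)³ = 8000j³ + 6000j² + 1500j + 125 = 20(400j³ + 300j² + 75j + 6) + 5, so s³ ≡ 5 (mod 20).

Converse. Suppose s³ ≡ 5 (mod 20). The only residue r in {0, …, 19} with r³ ≡ 5 (mod 20) is r = 5, so s ≡ 5 (mod 20).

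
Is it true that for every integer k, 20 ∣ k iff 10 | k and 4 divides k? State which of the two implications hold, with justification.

Both directions hold; the statement is true.

[⇒] If 20 ∣ k, write k = 20q. Since 20 = 2·10, k = 10·(2q), so 10 ∣ k; and since 20 = 5·4, k = 4·(5q), so 4 ∣ k.

[⇐] Suppose 10 ∣ k and 4 ∣ k. Any common multiple of 10 and 4 is a multiple of their lcm; here lcm(10, 4) = 10·4/gcd(10, 4) = 40/2 = 20, so 20 ∣ k.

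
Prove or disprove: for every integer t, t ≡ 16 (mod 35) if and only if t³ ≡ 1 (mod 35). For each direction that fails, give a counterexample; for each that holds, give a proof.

(⇒) holds; (⇐) fails.

[⇐] This fails: take t = 1. Then 1³ = 1 ≡ 1 (mod 35), yet 1 ≡ 1 (mod 35), not 16.

[⇒] Suppose t ≡ 16 (mod 35). Write t = 35j + 16. Then (35j + 16)³ = 42875j³ + 58800j² + 26880j + 4096 = 35(1225j³ + 1680j² + 768j + 117) + 1, so t³ ≡ 1 (mod 35).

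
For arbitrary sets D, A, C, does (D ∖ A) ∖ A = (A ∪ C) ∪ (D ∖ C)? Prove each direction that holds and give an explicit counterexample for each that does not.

Only the forward inclusion holds.

(⟹) Let x ∈ (D ∖ A) ∖ A. Then either x ∈ D and x ∉ A, C; or x ∈ D ∩ C and x ∉ A. In each case x ∈ (A ∪ C) ∪ (D ∖ C), so (D ∖ A) ∖ A ⊆ (A ∪ C) ∪ (D ∖ C).

(⟸) This inclusion fails. Take D = ∅, A = {1}, C = ∅; then 1 ∈ (A ∪ C) ∪ (D ∖ C) but 1 ∉ (D ∖ A) ∖ A.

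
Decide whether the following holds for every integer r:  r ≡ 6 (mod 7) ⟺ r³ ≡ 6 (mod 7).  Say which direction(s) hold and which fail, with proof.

(→) Suppose r ≡ 6 (mod 7). Write r = 7j + 6. Then (7j + 6)³ = 343j³ + 882j² + 756j + 216 = 7(49j³ + 126j² + 108j + 30) + 6, so r³ ≡ 6 (mod 7).

(←) This fails: take r = 3. Then 3³ = 27 ≡ 6 (mod 7), yet 3 ≡ 3 (mod 7), not 6.

Only the forward implication holds.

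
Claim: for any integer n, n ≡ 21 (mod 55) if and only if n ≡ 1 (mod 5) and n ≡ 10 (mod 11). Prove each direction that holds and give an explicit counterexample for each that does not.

Both implications hold.

(→) Suppose n ≡ 21 (mod 55); write n = 55j + 21. Since 5 ∣ 55, reducing mod 5 gives n ≡ 21 ≡ 1 (mod 5); since 11 ∣ 55, reducing mod 11 gives n ≡ 21 ≡ 10 (mod 11).

(←) Conversely, if n ≡ 1 (mod 5) and n ≡ 10 (mod 11), then by the Chinese remainder theorem n ≡ 21 (mod 55). This is exactly n ≡ 21 (mod 55).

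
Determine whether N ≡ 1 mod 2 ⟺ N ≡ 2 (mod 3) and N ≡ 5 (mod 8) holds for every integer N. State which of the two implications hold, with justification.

[⇐] If N ≡ 2 (mod 3) and N ≡ 5 (mod 8), then by the Chinese remainder theorem N ≡ 5 (mod 24). Since 5 ≡ 1 (mod 2) and 2 ∣ 24, we get N ≡ 1 (mod 2).

[⇒] This fails: N = 1 gives 1 ≡ 1 (mod 2) but 1 ≡ 1 (mod 3), so the conjunction on the right does not hold.

The forward direction fails; the converse holds.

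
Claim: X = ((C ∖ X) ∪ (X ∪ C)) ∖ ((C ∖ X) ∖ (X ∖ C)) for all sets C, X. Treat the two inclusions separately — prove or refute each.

Forward inclusion. Let x ∈ X. Then either x ∈ X and x ∉ C; or x ∈ C ∩ X. In each case x ∈ ((C ∖ X) ∪ (X ∪ C)) ∖ ((C ∖ X) ∖ (X ∖ C)), so X ⊆ ((C ∖ X) ∪ (X ∪ C)) ∖ ((C ∖ X) ∖ (X ∖ C)).

Reverse inclusion. Let x ∈ ((C ∖ X) ∪ (X ∪ C)) ∖ ((C ∖ X) ∖ (X ∖ C)). Then either x ∈ X and x ∉ C; or x ∈ C ∩ X. In each case x ∈ X, so ((C ∖ X) ∪ (X ∪ C)) ∖ ((C ∖ X) ∖ (X ∖ C)) ⊆ X.

Both inclusions hold; the sets are equal.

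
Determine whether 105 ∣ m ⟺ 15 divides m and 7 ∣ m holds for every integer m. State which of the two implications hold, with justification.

(→) If 105 ∣ m, write m = 105q. Since 105 = 7·15, m = 15·(7q), so 15 ∣ m; and since 105 = 15·7, m = 7·(15q), so 7 ∣ m.

(←) Suppose 15 ∣ m and 7 ∣ m. Any common multiple of 15 and 7 is a multiple of their lcm; here gcd(15, 7) = 1, so lcm(15, 7) = 15·7 = 105, so 105 ∣ m.

Both implications hold.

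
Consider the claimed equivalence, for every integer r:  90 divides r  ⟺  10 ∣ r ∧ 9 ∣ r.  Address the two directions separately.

Both implications hold.

(⇒) If 90 ∣ r, write r = 90q. Since 90 = 9·10, r = 10·(9q), so 10 ∣ r; and since 90 = 10·9, r = 9·(10q), so 9 ∣ r.

(⇐) Suppose 10 ∣ r and 9 ∣ r. Any common multiple of 10 and 9 is a multiple of their lcm; here gcd(10, 9) = 1, so lcm(10, 9) = 10·9 = 90, so 90 ∣ r.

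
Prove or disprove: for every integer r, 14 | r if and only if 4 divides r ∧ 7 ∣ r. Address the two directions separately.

(⇒) This fails: take r = 14. Certainly 14 ∣ 14, but 4 ∤ 14.

(⇐) Suppose 4 ∣ r and 7 ∣ r. Any common multiple of 4 and 7 is a multiple of their lcm; here gcd(4, 7) = 1, so lcm(4, 7) = 4·7 = 28, so 28 ∣ r. Since 14 ∣ 28, it follows that 14 ∣ r.

Not equivalent: only (⇐) holds.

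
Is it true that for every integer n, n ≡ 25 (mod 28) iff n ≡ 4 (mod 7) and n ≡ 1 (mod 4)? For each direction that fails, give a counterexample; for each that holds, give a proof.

The biconditional holds.

(→) Suppose n ≡ 25 (mod 28); write n = 28j + 25. Since 7 ∣ 28, reducing mod 7 gives n ≡ 25 ≡ 4 (mod 7); since 4 ∣ 28, reducing mod 4 gives n ≡ 25 ≡ 1 (mod 4).

(←) Conversely, if n ≡ 4 (mod 7) and n ≡ 1 (mod 4), then by the Chinese remainder theorem n ≡ 25 (mod 28). This is exactly n ≡ 25 (mod 28).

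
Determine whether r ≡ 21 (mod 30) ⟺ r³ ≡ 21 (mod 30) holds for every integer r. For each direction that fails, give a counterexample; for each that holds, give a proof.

Equivalent; both directions hold.

(⇒) Suppose r ≡ 21 (mod 30). Write r = 30j + 21. Then (30j + 21)³ = 27000j³ + 56700j² + 39690j + 9261 = 30(900j³ + 1890j² + 1323j + 308) + 21, so r³ ≡ 21 (mod 30).

(⇐) Conversely, suppose r³ ≡ 21 (mod 30). The only residue r in {0, …, 29} with r³ ≡ 21 (mod 30) is r = 21, so r ≡ 21 (mod 30).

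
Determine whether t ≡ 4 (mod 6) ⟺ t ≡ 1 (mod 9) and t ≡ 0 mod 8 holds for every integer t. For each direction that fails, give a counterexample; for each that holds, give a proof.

(→) This fails: t = 34 gives 34 ≡ 4 (mod 6) but 34 ≡ 7 (mod 9), so the conjunction on the right does not hold.

(←) Conversely, if t ≡ 1 (mod 9) and t ≡ 0 (mod 8), then by the Chinese remainder theorem t ≡ 64 (mod 72). Since 64 ≡ 4 (mod 6) and 6 ∣ 72, we get t ≡ 4 (mod 6).

(⇒) fails; (⇐) holds.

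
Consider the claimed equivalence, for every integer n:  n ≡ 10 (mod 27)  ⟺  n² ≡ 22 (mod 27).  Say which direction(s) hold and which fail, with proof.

Forward direction. This fails: take n = 10. Then 10 ≡ 10 (mod 27), but 10² = 100 ≡ 19 (mod 27), not 22.

Converse. This fails: take n = 7. Then 7² = 49 ≡ 22 (mod 27), yet 7 ≡ 7 (mod 27), not 10.

Both directions fail.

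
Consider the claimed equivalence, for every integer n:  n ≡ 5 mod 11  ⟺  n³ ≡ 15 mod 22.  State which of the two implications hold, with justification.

(⇒) This fails: take n = 16. Then 16 ≡ 5 (mod 11), but 16³ = 4096 ≡ 4 (mod 22), not 15.

(⇐) Conversely, the residues r modulo 22 with r³ ≡ 15 (mod 22) are exactly {5}, and each is ≡ 5 (mod 11).

(⇒) fails; (⇐) holds.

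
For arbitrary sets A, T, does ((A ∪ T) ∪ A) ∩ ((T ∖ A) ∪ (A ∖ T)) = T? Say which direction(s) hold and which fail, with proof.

Neither inclusion holds.

Forward inclusion. This inclusion fails. Take A = {1}, T = ∅; then 1 ∈ ((A ∪ T) ∪ A) ∩ ((T ∖ A) ∪ (A ∖ T)) but 1 ∉ T.

Reverse inclusion. This inclusion fails. Take A = {1}, T = {1}; then 1 ∈ T but 1 ∉ ((A ∪ T) ∪ A) ∩ ((T ∖ A) ∪ (A ∖ T)).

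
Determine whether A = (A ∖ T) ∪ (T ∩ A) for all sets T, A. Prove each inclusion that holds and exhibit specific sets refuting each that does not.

(⟸) Let x ∈ (A ∖ T) ∪ (T ∩ A). Then either x ∈ A and x ∉ T; or x ∈ T ∩ A. In each case x ∈ A, so (A ∖ T) ∪ (T ∩ A) ⊆ A.

(⟹) Let x ∈ A. Then either x ∈ A and x ∉ T; or x ∈ T ∩ A. In each case x ∈ (A ∖ T) ∪ (T ∩ A), so A ⊆ (A ∖ T) ∪ (T ∩ A).

Both inclusions hold.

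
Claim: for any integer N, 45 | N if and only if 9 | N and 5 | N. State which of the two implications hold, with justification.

(→) If 45 ∣ N, write N = 45q. Since 45 = 5·9, N = 9·(5q), so 9 ∣ N; and since 45 = 9·5, N = 5·(9q), so 5 ∣ N.

(←) Suppose 9 ∣ N and 5 ∣ N. Any common multiple of 9 and 5 is a multiple of their lcm; here gcd(9, 5) = 1, so lcm(9, 5) = 9·5 = 45, so 45 ∣ N.

Both directions hold; the statement is true.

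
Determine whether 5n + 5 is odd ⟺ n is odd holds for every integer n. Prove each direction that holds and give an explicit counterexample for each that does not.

Neither direction holds.

(⟹) This fails: n = 4 gives 5n + 5 = 25, which is odd, but 4 is even, not odd.

(⟸) This also fails: n = 7 is odd, but 5n + 5 = 40 is even, not odd.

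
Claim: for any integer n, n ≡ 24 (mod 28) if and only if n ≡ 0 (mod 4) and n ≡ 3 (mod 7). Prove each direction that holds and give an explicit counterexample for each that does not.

(⇒) Suppose n ≡ 24 (mod 28); write n = 28j + 24. Since 4 ∣ 28, reducing mod 4 gives n ≡ 24 ≡ 0 (mod 4); since 7 ∣ 28, reducing mod 7 gives n ≡ 24 ≡ 3 (mod 7).

(⇐) Conversely, if n ≡ 0 (mod 4) and n ≡ 3 (mod 7), then by the Chinese remainder theorem n ≡ 24 (mod 28). This is exactly n ≡ 24 (mod 28).

Both directions hold.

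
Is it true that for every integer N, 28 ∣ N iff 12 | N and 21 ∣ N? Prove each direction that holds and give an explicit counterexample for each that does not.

(⇒) fails; (⇐) holds.

(→) This fails: take N = 28. Certainly 28 ∣ 28, but 12 ∤ 28.

(←) Suppose 12 ∣ N and 21 ∣ N. Any common multiple of 12 and 21 is a multiple of their lcm; here lcm(12, 21) = 12·21/gcd(12, 21) = 252/3 = 84, so 84 ∣ N. Since 28 ∣ 84, it follows that 28 ∣ N.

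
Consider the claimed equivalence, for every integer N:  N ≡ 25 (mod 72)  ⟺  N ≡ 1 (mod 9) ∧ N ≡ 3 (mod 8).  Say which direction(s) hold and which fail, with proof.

Neither implication holds.

(⟹) This fails: N = 25 gives 25 ≡ 25 (mod 72) but 25 ≡ 7 (mod 9), so the conjunction on the right does not hold.

(⟸) This fails: N = 19 satisfies both congruences on the right (19 ≡ 1 mod 9 and 19 ≡ 3 mod 8) yet 19 ≡ 19 (mod 72), not 25.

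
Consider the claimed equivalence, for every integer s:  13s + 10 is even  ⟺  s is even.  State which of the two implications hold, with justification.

(⟹) Suppose 13s + 10 is even. Since 13 is odd, 13s and s have the same parity, so 13s + 10 ≡ s + 10 (mod 2). As 10 is even, 13s + 10 is even exactly when s is even. Thus s is even.

(⟸) Conversely, suppose s is even; write s = 2j. Then 13s + 10 = 13·(2j) + 10 = 2·13j + 10, which is even.

Both implications hold.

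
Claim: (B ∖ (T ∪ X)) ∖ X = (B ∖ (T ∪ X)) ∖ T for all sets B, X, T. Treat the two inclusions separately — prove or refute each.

(⟹) Let x ∈ (B ∖ (T ∪ X)) ∖ X. Then x ∈ B and x ∉ X, T, from which x ∈ (B ∖ (T ∪ X)) ∖ T.

(⟸) Let x ∈ (B ∖ (T ∪ X)) ∖ T. Then x ∈ B and x ∉ X, T, from which x ∈ (B ∖ (T ∪ X)) ∖ X.

Both inclusions hold; the sets are equal.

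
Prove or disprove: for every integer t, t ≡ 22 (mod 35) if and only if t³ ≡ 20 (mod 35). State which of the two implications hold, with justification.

Forward direction. This fails: take t = 22. Then 22 ≡ 22 (mod 35), but 22³ = 10648 ≡ 8 (mod 35), not 20.

Converse. This fails: take t = 5. Then 5³ = 125 ≡ 20 (mod 35), yet 5 ≡ 5 (mod 35), not 22.

Neither direction holds.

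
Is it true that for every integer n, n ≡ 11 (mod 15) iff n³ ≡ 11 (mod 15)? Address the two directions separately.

Both implications hold.

(⟹) Suppose n ≡ 11 (mod 15). Write n = 15j + 11. Then (15j + 11)³ = 3375j³ + 7425j² + 5445j + 1331 = 15(225j³ + 495j² + 363j + 88) + 11, so n³ ≡ 11 (mod 15).

(⟸) Conversely, suppose n³ ≡ 11 (mod 15). The only residue r in {0, …, 14} with r³ ≡ 11 (mod 15) is r = 11, so n ≡ 11 (mod 15).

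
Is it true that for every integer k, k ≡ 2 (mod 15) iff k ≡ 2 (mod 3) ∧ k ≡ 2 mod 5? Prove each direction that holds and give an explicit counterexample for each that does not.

Both implications hold.

(⇒) Suppose k ≡ 2 (mod 15); write k = 15j + 2. Since 3 ∣ 15, reducing mod 3 gives k ≡ 2 (mod 3); since 5 ∣ 15, reducing mod 5 gives k ≡ 2 (mod 5).

(⇐) Conversely, if k ≡ 2 (mod 3) and k ≡ 2 (mod 5), then by the Chinese remainder theorem k ≡ 2 (mod 15). This is exactly k ≡ 2 (mod 15).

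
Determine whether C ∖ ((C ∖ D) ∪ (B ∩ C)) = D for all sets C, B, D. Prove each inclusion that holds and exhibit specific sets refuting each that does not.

(⟹) Let x ∈ C ∖ ((C ∖ D) ∪ (B ∩ C)). Then x ∈ C ∩ D and x ∉ B, from which x ∈ D.

(⟸) This inclusion fails. Take C = ∅, B = ∅, D = {1}; then 1 ∈ D but 1 ∉ C ∖ ((C ∖ D) ∪ (B ∩ C)).

(⊆) holds; (⊇) fails.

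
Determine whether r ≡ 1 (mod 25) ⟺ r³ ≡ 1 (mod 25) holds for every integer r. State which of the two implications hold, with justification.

(→) Suppose r ≡ 1 (mod 25). Write r = 25j + 1. Then (25j + 1)³ = 15625j³ + 1875j² + 75j + 1 = 25(625j³ + 75j² + 3j) + 1, so r³ ≡ 1 (mod 25).

(←) Conversely, suppose r³ ≡ 1 (mod 25). The only residue r in {0, …, 24} with r³ ≡ 1 (mod 25) is r = 1, so r ≡ 1 (mod 25).

Equivalent; both directions hold.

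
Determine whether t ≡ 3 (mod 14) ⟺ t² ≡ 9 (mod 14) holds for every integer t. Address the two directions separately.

(⟹) Suppose t ≡ 3 (mod 14). Write t = 14j + 3. Then (14j + 3)² = 196j² + 84j + 9 = 14(14j² + 6j) + 9, so t² ≡ 9 (mod 14).

(⟸) This fails: take t = 11. Then 11² = 121 ≡ 9 (mod 14), yet 11 ≡ 11 (mod 14), not 3.

The forward direction holds; the converse fails.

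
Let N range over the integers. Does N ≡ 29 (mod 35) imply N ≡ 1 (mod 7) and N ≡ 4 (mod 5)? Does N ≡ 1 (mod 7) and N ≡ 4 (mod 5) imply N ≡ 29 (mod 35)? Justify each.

Both directions hold; the statement is true.

(⟹) Suppose N ≡ 29 (mod 35); write N = 35j + 29. Since 7 ∣ 35, reducing mod 7 gives N ≡ 29 ≡ 1 (mod 7); since 5 ∣ 35, reducing mod 5 gives N ≡ 29 ≡ 4 (mod 5).

(⟸) Conversely, if N ≡ 1 (mod 7) and N ≡ 4 (mod 5), then by the Chinese remainder theorem N ≡ 29 (mod 35). This is exactly N ≡ 29 (mod 35).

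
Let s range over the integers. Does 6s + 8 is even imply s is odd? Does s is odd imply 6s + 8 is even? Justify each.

Not equivalent: only (⇐) holds.

[⇒] This fails: take s = 2. Then 6s + 8 = 20, which is even, yet s = 2 is even, not odd.

[⇐] Suppose s is odd. Since 6 is even, 6s is even for every s, so 6s + 8 has the same parity as 8, which is even. Hence 6s + 8 is even.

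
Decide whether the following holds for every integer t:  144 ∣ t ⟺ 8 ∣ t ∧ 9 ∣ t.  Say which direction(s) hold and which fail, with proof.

Not equivalent: only (⇒) holds.

(→) If 144 ∣ t, write t = 144q. Since 144 = 18·8, t = 8·(18q), so 8 ∣ t; and since 144 = 16·9, t = 9·(16q), so 9 ∣ t.

(←) This fails: take t = 72. Both 8 ∣ 72 and 9 ∣ 72, yet 72 is not a multiple of 144 (since 72 = 0·144 + 72), so 144 ∤ 72.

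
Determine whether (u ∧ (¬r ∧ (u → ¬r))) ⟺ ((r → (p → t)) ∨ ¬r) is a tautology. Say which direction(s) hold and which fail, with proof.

(⟸) This fails. Under r = F, u = F, t = F, p = F, the left side is false but the right side is true.

(⟹) Assume the antecedent. If r is true, the antecedent cannot hold. If r is false, (r → (p → t)) ∨ ¬r reduces to true regardless of the other variables. Either way (r → (p → t)) ∨ ¬r holds.

Only the forward implication holds.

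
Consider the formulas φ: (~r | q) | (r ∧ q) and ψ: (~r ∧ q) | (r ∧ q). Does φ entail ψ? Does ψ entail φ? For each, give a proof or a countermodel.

[⇐] Assume the antecedent. If r is true, the antecedent forces (r = T, q = T), and (~r | q) | (r ∧ q) holds there. If r is false, (~r | q) | (r ∧ q) reduces to true regardless of the other variables. Either way (~r | q) | (r ∧ q) holds.

[⇒] This fails. Under r = F, q = F, the left side is true but the right side is false.

Only the reverse direction holds.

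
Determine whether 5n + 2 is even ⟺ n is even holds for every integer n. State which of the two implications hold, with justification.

(⟹) Suppose 5n + 2 is even. Since 5 is odd, 5n and n have the same parity, so 5n + 2 ≡ n + 2 (mod 2). As 2 is even, 5n + 2 is even exactly when n is even. Thus n is even.

(⟸) Conversely, suppose n is even; write n = 2j. Then 5n + 2 = 5·(2j) + 2 = 2·5j + 2, which is even.

Equivalent; both directions hold.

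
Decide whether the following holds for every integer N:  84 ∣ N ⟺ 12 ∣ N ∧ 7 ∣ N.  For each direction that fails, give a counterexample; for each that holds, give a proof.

Both implications hold.

(⇒) If 84 ∣ N, write N = 84q. Since 84 = 7·12, N = 12·(7q), so 12 ∣ N; and since 84 = 12·7, N = 7·(12q), so 7 ∣ N.

(⇐) Suppose 12 ∣ N and 7 ∣ N. Any common multiple of 12 and 7 is a multiple of their lcm; here gcd(12, 7) = 1, so lcm(12, 7) = 12·7 = 84, so 84 ∣ N.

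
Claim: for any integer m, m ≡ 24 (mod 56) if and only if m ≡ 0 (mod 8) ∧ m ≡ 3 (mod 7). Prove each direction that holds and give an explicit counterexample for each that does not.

Equivalent; both directions hold.

[⇐] If m ≡ 0 (mod 8) and m ≡ 3 (mod 7), then by the Chinese remainder theorem m ≡ 24 (mod 56). This is exactly m ≡ 24 (mod 56).

[⇒] Suppose m ≡ 24 (mod 56); write m = 56j + 24. Since 8 ∣ 56, reducing mod 8 gives m ≡ 24 ≡ 0 (mod 8); since 7 ∣ 56, reducing mod 7 gives m ≡ 24 ≡ 3 (mod 7).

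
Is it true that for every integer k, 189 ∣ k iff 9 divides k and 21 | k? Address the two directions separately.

Forward direction. If 189 ∣ k, write k = 189q. Since 189 = 21·9, k = 9·(21q), so 9 ∣ k; and since 189 = 9·21, k = 21·(9q), so 21 ∣ k.

Converse. This fails: take k = 63. Both 9 ∣ 63 and 21 ∣ 63, yet 63 is not a multiple of 189 (since 63 = 0·189 + 63), so 189 ∤ 63.

Only the forward direction holds.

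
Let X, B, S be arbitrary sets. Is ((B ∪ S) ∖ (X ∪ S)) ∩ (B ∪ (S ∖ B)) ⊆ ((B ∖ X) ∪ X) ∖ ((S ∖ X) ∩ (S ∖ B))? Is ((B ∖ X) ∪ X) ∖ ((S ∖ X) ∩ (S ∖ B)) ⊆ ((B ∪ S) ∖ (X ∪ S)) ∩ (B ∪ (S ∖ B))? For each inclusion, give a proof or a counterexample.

Forward inclusion. Let x ∈ ((B ∪ S) ∖ (X ∪ S)) ∩ (B ∪ (S ∖ B)). Then x ∈ B and x ∉ X, S, from which x ∈ ((B ∖ X) ∪ X) ∖ ((S ∖ X) ∩ (S ∖ B)).

Reverse inclusion. This inclusion fails. Take X = {1}, B = ∅, S = ∅; then 1 ∈ ((B ∖ X) ∪ X) ∖ ((S ∖ X) ∩ (S ∖ B)) but 1 ∉ ((B ∪ S) ∖ (X ∪ S)) ∩ (B ∪ (S ∖ B)).

(⊆) holds; (⊇) fails.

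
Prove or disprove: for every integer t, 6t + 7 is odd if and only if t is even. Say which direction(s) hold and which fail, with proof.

(→) This fails: take t = 5. Then 6t + 7 = 37, which is odd, yet t = 5 is odd, not even.

(←) Suppose t is even. Since 6 is even, 6t is even for every t, so 6t + 7 has the same parity as 7, which is odd. Hence 6t + 7 is odd.

Not equivalent: only (⇐) holds.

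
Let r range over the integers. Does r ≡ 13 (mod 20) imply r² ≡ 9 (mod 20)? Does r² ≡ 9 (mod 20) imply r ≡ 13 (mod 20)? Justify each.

(→) Suppose r ≡ 13 (mod 20). Write r = 20j + 13. Then (20j + 13)² = 400j² + 520j + 169 = 20(20j² + 26j + 8) + 9, so r² ≡ 9 (mod 20).

(←) This fails: take r = 3. Then 3² = 9 ≡ 9 (mod 20), yet 3 ≡ 3 (mod 20), not 13.

(⇒) holds; (⇐) fails.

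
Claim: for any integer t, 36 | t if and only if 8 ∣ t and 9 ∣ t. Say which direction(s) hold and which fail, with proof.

Only the converse holds.

[⇒] This fails: take t = 36. Certainly 36 ∣ 36, but 8 ∤ 36.

[⇐] Suppose 8 ∣ t and 9 ∣ t. Any common multiple of 8 and 9 is a multiple of their lcm; here gcd(8, 9) = 1, so lcm(8, 9) = 8·9 = 72, so 72 ∣ t. Since 36 ∣ 72, it follows that 36 ∣ t.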